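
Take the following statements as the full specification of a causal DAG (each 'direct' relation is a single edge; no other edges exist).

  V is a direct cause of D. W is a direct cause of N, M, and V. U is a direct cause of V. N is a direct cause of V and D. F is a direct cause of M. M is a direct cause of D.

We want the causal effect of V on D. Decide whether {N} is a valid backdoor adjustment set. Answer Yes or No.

No

Backdoor paths from V to D (paths whose first edge points into V):
  P1: V <- W -> N -> D
  P2: V <- W -> M -> D
  P3: V <- N <- W -> M -> D
  P4: V <- N -> D
Condition 1 (no descendant of V in the set): holds — descendants of V are {D}; none are in {N}.
Condition 2 (every backdoor path blocked by {N}):
  P1: blocked at chain node N ∈ conditioning set.
  P2: open — no interior node is in the conditioning set.
  P3: blocked at chain node N ∈ conditioning set.
  P4: blocked at fork node N ∈ conditioning set.
{N} does not satisfy the backdoor criterion.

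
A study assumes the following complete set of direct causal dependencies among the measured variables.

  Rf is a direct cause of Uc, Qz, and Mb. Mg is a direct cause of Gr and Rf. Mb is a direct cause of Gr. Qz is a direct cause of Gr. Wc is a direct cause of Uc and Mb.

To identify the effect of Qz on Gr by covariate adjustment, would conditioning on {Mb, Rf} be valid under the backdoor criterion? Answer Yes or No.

Yes

Backdoor paths from Qz to Gr (paths whose first edge points into Qz):
  P1: Qz <- Rf <- Mg -> Gr
  P2: Qz <- Rf -> Mb -> Gr
  P3: Qz <- Rf -> Uc <- Wc -> Mb -> Gr
Condition 1 (no descendant of Qz in the set): holds — descendants of Qz are {Gr}; none are in {Mb, Rf}.
Condition 2 (every backdoor path blocked by {Mb, Rf}):
  P1: blocked at chain node Rf ∈ conditioning set.
  P2: blocked at fork node Rf ∈ conditioning set.
  P3: blocked at fork node Rf ∈ conditioning set.
{Mb, Rf} satisfies the backdoor criterion.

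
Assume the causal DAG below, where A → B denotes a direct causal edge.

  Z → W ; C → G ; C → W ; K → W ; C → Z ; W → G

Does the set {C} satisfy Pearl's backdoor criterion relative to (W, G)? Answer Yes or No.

Yes

Backdoor paths from W to G (paths whose first edge points into W):
  P1: W <- C -> G
  P2: W <- Z <- C -> G
Condition 1 (no descendant of W in the set): holds — descendants of W are {G}; none are in {C}.
Condition 2 (every backdoor path blocked by {C}):
  P1: blocked at fork node C ∈ conditioning set.
  P2: blocked at fork node C ∈ conditioning set.
{C} satisfies the backdoor criterion.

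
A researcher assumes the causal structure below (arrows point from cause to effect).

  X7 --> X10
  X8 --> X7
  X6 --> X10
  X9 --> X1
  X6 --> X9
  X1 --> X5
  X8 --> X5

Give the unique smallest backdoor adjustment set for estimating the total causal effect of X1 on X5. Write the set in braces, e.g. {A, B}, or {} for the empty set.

Variables eligible for adjustment (non-descendants of X1, excluding X1 and X5): {X10, X6, X7, X8, X9}.
Backdoor paths from X1 to X5:
  P1: X1 <- X9 <- X6 -> X10 <- X7 <- X8 -> X5
Each backdoor path contains an unconditioned collider, so every path is already blocked with the empty conditioning set:
  P1: blocked at collider X10 (neither it nor any descendant is in the conditioning set).
The empty set is therefore the unique smallest valid set.

{}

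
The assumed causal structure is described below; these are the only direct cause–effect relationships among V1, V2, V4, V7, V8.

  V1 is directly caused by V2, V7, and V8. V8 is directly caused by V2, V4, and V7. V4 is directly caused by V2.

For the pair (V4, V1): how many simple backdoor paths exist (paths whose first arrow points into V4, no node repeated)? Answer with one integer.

3

A backdoor path from V4 to V1 is any simple undirected path whose first edge points into V4 (i.e. leaves V4 via a parent).
Parents of V4: {V2}.
Enumerating:
  P1: V4 <- V2 -> V8 <- V7 -> V1
  P2: V4 <- V2 -> V8 -> V1
  P3: V4 <- V2 -> V1
That exhausts the simple backdoor paths. Count: 3.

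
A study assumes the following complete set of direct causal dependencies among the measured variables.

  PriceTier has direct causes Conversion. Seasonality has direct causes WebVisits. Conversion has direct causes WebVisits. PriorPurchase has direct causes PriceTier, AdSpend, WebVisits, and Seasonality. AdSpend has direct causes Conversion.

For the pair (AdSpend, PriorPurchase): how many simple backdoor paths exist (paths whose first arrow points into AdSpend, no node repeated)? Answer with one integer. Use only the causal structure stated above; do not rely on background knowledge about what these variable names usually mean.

3

A backdoor path from AdSpend to PriorPurchase is any simple undirected path whose first edge points into AdSpend (i.e. leaves AdSpend via a parent).
Parents of AdSpend: {Conversion}.
Enumerating:
  P1: AdSpend <- Conversion <- WebVisits -> Seasonality -> PriorPurchase
  P2: AdSpend <- Conversion <- WebVisits -> PriorPurchase
  P3: AdSpend <- Conversion -> PriceTier -> PriorPurchase
That exhausts the simple backdoor paths. Count: 3.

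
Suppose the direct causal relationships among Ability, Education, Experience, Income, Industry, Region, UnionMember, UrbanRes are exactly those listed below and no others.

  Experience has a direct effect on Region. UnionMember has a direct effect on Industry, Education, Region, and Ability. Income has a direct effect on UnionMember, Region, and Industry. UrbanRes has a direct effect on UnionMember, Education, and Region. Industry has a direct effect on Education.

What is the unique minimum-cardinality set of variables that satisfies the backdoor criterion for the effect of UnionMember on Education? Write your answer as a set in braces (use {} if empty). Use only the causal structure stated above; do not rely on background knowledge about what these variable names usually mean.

{Income, UrbanRes}

Variables eligible for adjustment (non-descendants of UnionMember, excluding UnionMember and Education): {Experience, Income, UrbanRes}.
Backdoor paths from UnionMember to Education:
  P1: UnionMember <- UrbanRes -> Region <- Income -> Industry -> Education
  P2: UnionMember <- UrbanRes -> Education
  P3: UnionMember <- Income -> Region <- UrbanRes -> Education
  P4: UnionMember <- Income -> Industry -> Education
The empty set is not sufficient: P2 (UnionMember <- UrbanRes -> Education) has no collider blocking it and no conditioned non-collider, so it is open.
Try {Income, UrbanRes}:
  P1: blocked at fork node UrbanRes ∈ conditioning set.
  P2: blocked at fork node UrbanRes ∈ conditioning set.
  P3: blocked at fork node Income ∈ conditioning set.
  P4: blocked at fork node Income ∈ conditioning set.
{Income, UrbanRes} contains no descendant of UnionMember and blocks every backdoor path.
Every element of {Income, UrbanRes} is needed (dropping Income leaves P4 open; dropping UrbanRes leaves P2 open), so no proper subset is valid.
Among all size-2 subsets of the eligible variables, only {Income, UrbanRes} blocks every backdoor path, so it is the unique smallest valid adjustment set.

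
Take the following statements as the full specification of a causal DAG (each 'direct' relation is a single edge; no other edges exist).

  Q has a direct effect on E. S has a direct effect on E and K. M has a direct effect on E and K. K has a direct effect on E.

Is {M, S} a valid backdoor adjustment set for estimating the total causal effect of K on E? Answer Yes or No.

Backdoor paths from K to E (paths whose first edge points into K):
  P1: K <- S -> E
  P2: K <- M -> E
Condition 1 (no descendant of K in the set): holds — descendants of K are {E}; none are in {M, S}.
Condition 2 (every backdoor path blocked by {M, S}):
  P1: blocked at fork node S ∈ conditioning set.
  P2: blocked at fork node M ∈ conditioning set.
{M, S} satisfies the backdoor criterion.

Yes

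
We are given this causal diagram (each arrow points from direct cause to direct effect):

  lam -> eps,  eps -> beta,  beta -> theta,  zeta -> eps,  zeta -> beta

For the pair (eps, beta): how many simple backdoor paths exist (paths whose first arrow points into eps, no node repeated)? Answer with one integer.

1

A backdoor path from eps to beta is any simple undirected path whose first edge points into eps (i.e. leaves eps via a parent).
Parents of eps: {lam, zeta}.
Enumerating:
  P1: eps <- zeta -> beta
That exhausts the simple backdoor paths. Count: 1.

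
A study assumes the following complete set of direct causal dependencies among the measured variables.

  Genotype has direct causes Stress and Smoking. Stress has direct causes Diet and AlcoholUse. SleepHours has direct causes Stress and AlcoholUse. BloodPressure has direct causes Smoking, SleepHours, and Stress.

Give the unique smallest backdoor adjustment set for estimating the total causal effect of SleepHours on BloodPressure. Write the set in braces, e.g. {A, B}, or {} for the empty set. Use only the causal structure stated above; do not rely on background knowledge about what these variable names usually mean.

{Stress}

Variables eligible for adjustment (non-descendants of SleepHours, excluding SleepHours and BloodPressure): {AlcoholUse, Diet, Genotype, Smoking, Stress}.
Backdoor paths from SleepHours to BloodPressure:
  P1: SleepHours <- AlcoholUse -> Stress -> BloodPressure
  P2: SleepHours <- AlcoholUse -> Stress -> Genotype <- Smoking -> BloodPressure
  P3: SleepHours <- Stress -> BloodPressure
  P4: SleepHours <- Stress -> Genotype <- Smoking -> BloodPressure
The empty set is not sufficient: P1 (SleepHours <- AlcoholUse -> Stress -> BloodPressure) has no collider blocking it and no conditioned non-collider, so it is open.
Try {Stress}:
  P1: blocked at chain node Stress ∈ conditioning set.
  P2: blocked at chain node Stress ∈ conditioning set.
  P3: blocked at fork node Stress ∈ conditioning set.
  P4: blocked at fork node Stress ∈ conditioning set.
{Stress} contains no descendant of SleepHours and blocks every backdoor path.
No other singleton works — e.g. {AlcoholUse} leaves P3 open — so {Stress} is the unique smallest valid adjustment set.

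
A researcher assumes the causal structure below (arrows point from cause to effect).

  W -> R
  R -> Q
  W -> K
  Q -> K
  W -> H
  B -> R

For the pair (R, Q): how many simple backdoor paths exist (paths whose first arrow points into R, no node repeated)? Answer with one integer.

1

A backdoor path from R to Q is any simple undirected path whose first edge points into R (i.e. leaves R via a parent).
Parents of R: {B, W}.
Enumerating:
  P1: R <- W -> K <- Q
That exhausts the simple backdoor paths. Count: 1.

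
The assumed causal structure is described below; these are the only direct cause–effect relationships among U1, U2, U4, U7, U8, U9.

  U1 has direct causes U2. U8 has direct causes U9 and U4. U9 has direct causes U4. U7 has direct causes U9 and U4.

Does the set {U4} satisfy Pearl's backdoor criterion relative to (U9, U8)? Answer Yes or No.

Yes

Backdoor paths from U9 to U8 (paths whose first edge points into U9):
  P1: U9 <- U4 -> U8
Condition 1 (no descendant of U9 in the set): holds — descendants of U9 are {U7, U8}; none are in {U4}.
Condition 2 (every backdoor path blocked by {U4}):
  P1: blocked at fork node U4 ∈ conditioning set.
{U4} satisfies the backdoor criterion.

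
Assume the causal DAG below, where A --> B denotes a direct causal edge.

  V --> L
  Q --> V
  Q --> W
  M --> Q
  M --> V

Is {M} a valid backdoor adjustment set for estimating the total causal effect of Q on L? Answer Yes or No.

Yes

Backdoor paths from Q to L (paths whose first edge points into Q):
  P1: Q <- M -> V -> L
Condition 1 (no descendant of Q in the set): holds — descendants of Q are {L, V, W}; none are in {M}.
Condition 2 (every backdoor path blocked by {M}):
  P1: blocked at fork node M ∈ conditioning set.
{M} satisfies the backdoor criterion.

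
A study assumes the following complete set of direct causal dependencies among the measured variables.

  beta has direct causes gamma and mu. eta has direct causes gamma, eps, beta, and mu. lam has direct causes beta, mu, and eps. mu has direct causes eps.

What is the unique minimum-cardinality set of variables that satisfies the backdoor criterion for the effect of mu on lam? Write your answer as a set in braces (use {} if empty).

{eps}

Variables eligible for adjustment (non-descendants of mu, excluding mu and lam): {eps, gamma}.
Backdoor paths from mu to lam:
  P1: mu <- eps -> eta <- gamma -> beta -> lam
  P2: mu <- eps -> eta <- beta -> lam
  P3: mu <- eps -> lam
The empty set is not sufficient: P3 (mu <- eps -> lam) has no collider blocking it and no conditioned non-collider, so it is open.
Try {eps}:
  P1: blocked at fork node eps ∈ conditioning set.
  P2: blocked at fork node eps ∈ conditioning set.
  P3: blocked at fork node eps ∈ conditioning set.
{eps} contains no descendant of mu and blocks every backdoor path.
No other singleton works — e.g. {gamma} leaves P3 open — so {eps} is the unique smallest valid adjustment set.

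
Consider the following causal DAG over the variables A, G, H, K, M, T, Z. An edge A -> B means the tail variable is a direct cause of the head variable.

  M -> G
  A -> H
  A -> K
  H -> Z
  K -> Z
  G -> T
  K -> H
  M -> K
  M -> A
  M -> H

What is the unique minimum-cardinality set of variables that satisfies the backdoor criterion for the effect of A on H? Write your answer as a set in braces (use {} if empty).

{M}

Variables eligible for adjustment (non-descendants of A, excluding A and H): {G, M, T}.
Backdoor paths from A to H:
  P1: A <- M -> K -> H
  P2: A <- M -> K -> Z <- H
  P3: A <- M -> H
The empty set is not sufficient: P1 (A <- M -> K -> H) has no collider blocking it and no conditioned non-collider, so it is open.
Try {M}:
  P1: blocked at fork node M ∈ conditioning set.
  P2: blocked at fork node M ∈ conditioning set.
  P3: blocked at fork node M ∈ conditioning set.
{M} contains no descendant of A and blocks every backdoor path.
No other singleton works — e.g. {G} leaves P1 open — so {M} is the unique smallest valid adjustment set.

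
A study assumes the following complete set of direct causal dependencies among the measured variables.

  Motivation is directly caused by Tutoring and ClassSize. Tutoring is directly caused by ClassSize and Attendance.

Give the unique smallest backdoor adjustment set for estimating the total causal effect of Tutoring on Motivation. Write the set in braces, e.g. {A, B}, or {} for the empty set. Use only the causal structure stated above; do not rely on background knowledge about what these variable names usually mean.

{ClassSize}

Variables eligible for adjustment (non-descendants of Tutoring, excluding Tutoring and Motivation): {Attendance, ClassSize}.
Backdoor paths from Tutoring to Motivation:
  P1: Tutoring <- ClassSize -> Motivation
The empty set is not sufficient: P1 (Tutoring <- ClassSize -> Motivation) has no collider blocking it and no conditioned non-collider, so it is open.
Try {ClassSize}:
  P1: blocked at fork node ClassSize ∈ conditioning set.
{ClassSize} contains no descendant of Tutoring and blocks every backdoor path.
No other singleton works — e.g. {Attendance} leaves P1 open — so {ClassSize} is the unique smallest valid adjustment set.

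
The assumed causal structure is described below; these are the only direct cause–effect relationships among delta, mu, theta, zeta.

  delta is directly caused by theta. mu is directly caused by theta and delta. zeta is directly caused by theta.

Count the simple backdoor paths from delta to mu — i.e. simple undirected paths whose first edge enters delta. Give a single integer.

A backdoor path from delta to mu is any simple undirected path whose first edge points into delta (i.e. leaves delta via a parent).
Parents of delta: {theta}.
Enumerating:
  P1: delta <- theta -> mu
That exhausts the simple backdoor paths. Count: 1.

1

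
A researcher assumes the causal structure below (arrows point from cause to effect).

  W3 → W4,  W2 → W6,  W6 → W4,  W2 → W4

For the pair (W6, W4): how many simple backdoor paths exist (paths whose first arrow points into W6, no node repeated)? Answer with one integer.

1

A backdoor path from W6 to W4 is any simple undirected path whose first edge points into W6 (i.e. leaves W6 via a parent).
Parents of W6: {W2}.
Enumerating:
  P1: W6 <- W2 -> W4
That exhausts the simple backdoor paths. Count: 1.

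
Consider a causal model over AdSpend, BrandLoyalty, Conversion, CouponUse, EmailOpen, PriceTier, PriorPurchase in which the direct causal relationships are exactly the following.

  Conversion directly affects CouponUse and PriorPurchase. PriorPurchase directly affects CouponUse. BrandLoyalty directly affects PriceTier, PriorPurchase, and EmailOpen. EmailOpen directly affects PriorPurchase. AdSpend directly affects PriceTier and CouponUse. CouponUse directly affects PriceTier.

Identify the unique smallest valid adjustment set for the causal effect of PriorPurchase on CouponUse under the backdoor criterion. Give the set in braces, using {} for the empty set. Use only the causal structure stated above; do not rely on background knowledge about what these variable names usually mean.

{Conversion}

Variables eligible for adjustment (non-descendants of PriorPurchase, excluding PriorPurchase and CouponUse): {AdSpend, BrandLoyalty, Conversion, EmailOpen}.
Backdoor paths from PriorPurchase to CouponUse:
  P1: PriorPurchase <- Conversion -> CouponUse
  P2: PriorPurchase <- BrandLoyalty -> PriceTier <- AdSpend -> CouponUse
  P3: PriorPurchase <- BrandLoyalty -> PriceTier <- CouponUse
  P4: PriorPurchase <- EmailOpen <- BrandLoyalty -> PriceTier <- AdSpend -> CouponUse
  P5: PriorPurchase <- EmailOpen <- BrandLoyalty -> PriceTier <- CouponUse
The empty set is not sufficient: P1 (PriorPurchase <- Conversion -> CouponUse) has no collider blocking it and no conditioned non-collider, so it is open.
Try {Conversion}:
  P1: blocked at fork node Conversion ∈ conditioning set.
  P2: blocked at collider PriceTier (neither it nor any descendant is in the conditioning set).
  P3: blocked at collider PriceTier (neither it nor any descendant is in the conditioning set).
  P4: blocked at collider PriceTier (neither it nor any descendant is in the conditioning set).
  P5: blocked at collider PriceTier (neither it nor any descendant is in the conditioning set).
{Conversion} contains no descendant of PriorPurchase and blocks every backdoor path.
No other singleton works — e.g. {BrandLoyalty} leaves P1 open — so {Conversion} is the unique smallest valid adjustment set.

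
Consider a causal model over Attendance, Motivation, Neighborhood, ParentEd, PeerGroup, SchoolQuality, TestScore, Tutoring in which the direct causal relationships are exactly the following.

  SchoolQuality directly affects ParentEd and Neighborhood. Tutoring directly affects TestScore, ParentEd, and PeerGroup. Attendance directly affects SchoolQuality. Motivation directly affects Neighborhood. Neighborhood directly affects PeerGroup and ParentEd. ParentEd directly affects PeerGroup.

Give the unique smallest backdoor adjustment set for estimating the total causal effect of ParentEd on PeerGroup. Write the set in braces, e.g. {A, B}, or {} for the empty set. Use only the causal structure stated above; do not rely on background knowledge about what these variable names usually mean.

Variables eligible for adjustment (non-descendants of ParentEd, excluding ParentEd and PeerGroup): {Attendance, Motivation, Neighborhood, SchoolQuality, TestScore, Tutoring}.
Backdoor paths from ParentEd to PeerGroup:
  P1: ParentEd <- Tutoring -> PeerGroup
  P2: ParentEd <- SchoolQuality -> Neighborhood -> PeerGroup
  P3: ParentEd <- Neighborhood -> PeerGroup
The empty set is not sufficient: P1 (ParentEd <- Tutoring -> PeerGroup) has no collider blocking it and no conditioned non-collider, so it is open.
Try {Neighborhood, Tutoring}:
  P1: blocked at fork node Tutoring ∈ conditioning set.
  P2: blocked at chain node Neighborhood ∈ conditioning set.
  P3: blocked at fork node Neighborhood ∈ conditioning set.
{Neighborhood, Tutoring} contains no descendant of ParentEd and blocks every backdoor path.
Every element of {Neighborhood, Tutoring} is needed (dropping Neighborhood leaves P2 open; dropping Tutoring leaves P1 open), so no proper subset is valid.
Among all size-2 subsets of the eligible variables, only {Neighborhood, Tutoring} blocks every backdoor path, so it is the unique smallest valid adjustment set.

{Neighborhood, Tutoring}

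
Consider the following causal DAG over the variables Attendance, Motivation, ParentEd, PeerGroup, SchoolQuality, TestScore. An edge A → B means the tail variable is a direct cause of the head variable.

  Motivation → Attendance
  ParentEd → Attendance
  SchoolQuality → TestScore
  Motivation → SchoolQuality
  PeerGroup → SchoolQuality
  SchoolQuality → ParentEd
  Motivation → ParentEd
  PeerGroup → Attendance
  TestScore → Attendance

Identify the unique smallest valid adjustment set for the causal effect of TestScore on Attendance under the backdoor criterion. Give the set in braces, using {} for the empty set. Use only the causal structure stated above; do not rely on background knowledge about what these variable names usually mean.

{SchoolQuality}

Variables eligible for adjustment (non-descendants of TestScore, excluding TestScore and Attendance): {Motivation, ParentEd, PeerGroup, SchoolQuality}.
Backdoor paths from TestScore to Attendance:
  P1: TestScore <- SchoolQuality <- Motivation -> ParentEd -> Attendance
  P2: TestScore <- SchoolQuality <- Motivation -> Attendance
  P3: TestScore <- SchoolQuality <- PeerGroup -> Attendance
  P4: TestScore <- SchoolQuality -> ParentEd <- Motivation -> Attendance
  P5: TestScore <- SchoolQuality -> ParentEd -> Attendance
The empty set is not sufficient: P1 (TestScore <- SchoolQuality <- Motivation -> ParentEd -> Attendance) has no collider blocking it and no conditioned non-collider, so it is open.
Try {SchoolQuality}:
  P1: blocked at chain node SchoolQuality ∈ conditioning set.
  P2: blocked at chain node SchoolQuality ∈ conditioning set.
  P3: blocked at chain node SchoolQuality ∈ conditioning set.
  P4: blocked at fork node SchoolQuality ∈ conditioning set.
  P5: blocked at fork node SchoolQuality ∈ conditioning set.
{SchoolQuality} contains no descendant of TestScore and blocks every backdoor path.
No other singleton works — e.g. {Motivation} leaves P3 open — so {SchoolQuality} is the unique smallest valid adjustment set.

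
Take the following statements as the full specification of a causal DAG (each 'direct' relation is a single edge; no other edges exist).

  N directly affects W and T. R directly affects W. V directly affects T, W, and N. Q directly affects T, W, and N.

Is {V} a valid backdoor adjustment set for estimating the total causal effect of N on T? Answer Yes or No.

Backdoor paths from N to T (paths whose first edge points into N):
  P1: N <- V -> W <- Q -> T
  P2: N <- V -> T
  P3: N <- Q -> W <- V -> T
  P4: N <- Q -> T
Condition 1 (no descendant of N in the set): holds — descendants of N are {T, W}; none are in {V}.
Condition 2 (every backdoor path blocked by {V}):
  P1: blocked at fork node V ∈ conditioning set.
  P2: blocked at fork node V ∈ conditioning set.
  P3: blocked at collider W (neither it nor any descendant is in the conditioning set).
  P4: open — no interior node is in the conditioning set.
{V} does not satisfy the backdoor criterion.

No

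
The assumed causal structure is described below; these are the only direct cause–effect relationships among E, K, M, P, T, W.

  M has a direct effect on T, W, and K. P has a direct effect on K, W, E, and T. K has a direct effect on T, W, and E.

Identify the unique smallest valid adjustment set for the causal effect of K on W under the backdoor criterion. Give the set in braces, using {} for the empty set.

Variables eligible for adjustment (non-descendants of K, excluding K and W): {M, P}.
Backdoor paths from K to W:
  P1: K <- P -> T <- M -> W
  P2: K <- P -> W
  P3: K <- M -> T <- P -> W
  P4: K <- M -> W
The empty set is not sufficient: P2 (K <- P -> W) has no collider blocking it and no conditioned non-collider, so it is open.
Try {M, P}:
  P1: blocked at fork node P ∈ conditioning set.
  P2: blocked at fork node P ∈ conditioning set.
  P3: blocked at fork node M ∈ conditioning set.
  P4: blocked at fork node M ∈ conditioning set.
{M, P} contains no descendant of K and blocks every backdoor path.
Every element of {M, P} is needed (dropping M leaves P4 open; dropping P leaves P2 open), so no proper subset is valid.
Among all size-2 subsets of the eligible variables, only {M, P} blocks every backdoor path, so it is the unique smallest valid adjustment set.

{M, P}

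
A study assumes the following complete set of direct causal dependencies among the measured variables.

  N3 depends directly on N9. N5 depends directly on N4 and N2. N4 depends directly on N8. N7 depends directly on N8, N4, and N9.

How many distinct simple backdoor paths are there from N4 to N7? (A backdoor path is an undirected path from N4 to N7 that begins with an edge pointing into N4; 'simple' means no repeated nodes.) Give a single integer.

1

A backdoor path from N4 to N7 is any simple undirected path whose first edge points into N4 (i.e. leaves N4 via a parent).
Parents of N4: {N8}.
Enumerating:
  P1: N4 <- N8 -> N7
That exhausts the simple backdoor paths. Count: 1.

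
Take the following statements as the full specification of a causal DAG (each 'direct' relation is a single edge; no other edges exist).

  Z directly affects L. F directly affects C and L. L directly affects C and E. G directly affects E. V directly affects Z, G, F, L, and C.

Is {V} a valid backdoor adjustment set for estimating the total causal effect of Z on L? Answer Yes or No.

Yes

Backdoor paths from Z to L (paths whose first edge points into Z):
  P1: Z <- V -> F -> L
  P2: Z <- V -> F -> C <- L
  P3: Z <- V -> G -> E <- L
  P4: Z <- V -> L
  P5: Z <- V -> C <- F -> L
  P6: Z <- V -> C <- L
Condition 1 (no descendant of Z in the set): holds — descendants of Z are {C, E, L}; none are in {V}.
Condition 2 (every backdoor path blocked by {V}):
  P1: blocked at fork node V ∈ conditioning set.
  P2: blocked at fork node V ∈ conditioning set.
  P3: blocked at fork node V ∈ conditioning set.
  P4: blocked at fork node V ∈ conditioning set.
  P5: blocked at fork node V ∈ conditioning set.
  P6: blocked at fork node V ∈ conditioning set.
{V} satisfies the backdoor criterion.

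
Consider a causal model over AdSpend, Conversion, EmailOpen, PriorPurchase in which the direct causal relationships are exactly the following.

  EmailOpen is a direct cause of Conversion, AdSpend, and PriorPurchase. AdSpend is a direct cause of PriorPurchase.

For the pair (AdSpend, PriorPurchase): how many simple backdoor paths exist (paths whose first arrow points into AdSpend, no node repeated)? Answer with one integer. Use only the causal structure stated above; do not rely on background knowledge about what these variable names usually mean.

1

A backdoor path from AdSpend to PriorPurchase is any simple undirected path whose first edge points into AdSpend (i.e. leaves AdSpend via a parent).
Parents of AdSpend: {EmailOpen}.
Enumerating:
  P1: AdSpend <- EmailOpen -> PriorPurchase
That exhausts the simple backdoor paths. Count: 1.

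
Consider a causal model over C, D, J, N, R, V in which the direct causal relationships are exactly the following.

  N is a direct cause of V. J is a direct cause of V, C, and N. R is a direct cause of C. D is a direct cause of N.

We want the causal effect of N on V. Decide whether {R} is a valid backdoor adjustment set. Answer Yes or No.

No

Backdoor paths from N to V (paths whose first edge points into N):
  P1: N <- J -> V
Condition 1 (no descendant of N in the set): holds — descendants of N are {V}; none are in {R}.
Condition 2 (every backdoor path blocked by {R}):
  P1: open — no interior node is in the conditioning set.
{R} does not satisfy the backdoor criterion.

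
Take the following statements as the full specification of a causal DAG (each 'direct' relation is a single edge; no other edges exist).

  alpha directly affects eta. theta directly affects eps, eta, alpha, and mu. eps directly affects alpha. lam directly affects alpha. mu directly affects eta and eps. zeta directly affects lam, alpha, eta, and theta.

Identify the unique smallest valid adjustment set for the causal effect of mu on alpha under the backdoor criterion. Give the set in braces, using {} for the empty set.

{theta}

Variables eligible for adjustment (non-descendants of mu, excluding mu and alpha): {lam, theta, zeta}.
Backdoor paths from mu to alpha:
  P1: mu <- theta <- zeta -> lam -> alpha
  P2: mu <- theta <- zeta -> alpha
  P3: mu <- theta <- zeta -> eta <- alpha
  P4: mu <- theta -> eps -> alpha
  P5: mu <- theta -> alpha
  P6: mu <- theta -> eta <- zeta -> lam -> alpha
  P7: mu <- theta -> eta <- zeta -> alpha
  P8: mu <- theta -> eta <- alpha
The empty set is not sufficient: P1 (mu <- theta <- zeta -> lam -> alpha) has no collider blocking it and no conditioned non-collider, so it is open.
Try {theta}:
  P1: blocked at chain node theta ∈ conditioning set.
  P2: blocked at chain node theta ∈ conditioning set.
  P3: blocked at chain node theta ∈ conditioning set.
  P4: blocked at fork node theta ∈ conditioning set.
  P5: blocked at fork node theta ∈ conditioning set.
  P6: blocked at fork node theta ∈ conditioning set.
  P7: blocked at fork node theta ∈ conditioning set.
  P8: blocked at fork node theta ∈ conditioning set.
{theta} contains no descendant of mu and blocks every backdoor path.
No other singleton works — e.g. {zeta} leaves P4 open — so {theta} is the unique smallest valid adjustment set.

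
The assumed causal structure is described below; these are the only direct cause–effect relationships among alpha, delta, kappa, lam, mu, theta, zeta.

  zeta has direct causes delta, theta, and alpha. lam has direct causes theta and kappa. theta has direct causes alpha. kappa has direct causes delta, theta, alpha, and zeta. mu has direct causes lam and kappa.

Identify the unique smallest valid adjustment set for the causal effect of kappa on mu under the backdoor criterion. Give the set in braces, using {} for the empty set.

Variables eligible for adjustment (non-descendants of kappa, excluding kappa and mu): {alpha, delta, theta, zeta}.
Backdoor paths from kappa to mu:
  P1: kappa <- alpha -> theta -> lam -> mu
  P2: kappa <- alpha -> zeta <- theta -> lam -> mu
  P3: kappa <- delta -> zeta <- alpha -> theta -> lam -> mu
  P4: kappa <- delta -> zeta <- theta -> lam -> mu
  P5: kappa <- theta -> lam -> mu
  P6: kappa <- zeta <- alpha -> theta -> lam -> mu
  P7: kappa <- zeta <- theta -> lam -> mu
The empty set is not sufficient: P1 (kappa <- alpha -> theta -> lam -> mu) has no collider blocking it and no conditioned non-collider, so it is open.
Try {theta}:
  P1: blocked at chain node theta ∈ conditioning set.
  P2: blocked at collider zeta (neither it nor any descendant is in the conditioning set).
  P3: blocked at collider zeta (neither it nor any descendant is in the conditioning set).
  P4: blocked at collider zeta (neither it nor any descendant is in the conditioning set).
  P5: blocked at fork node theta ∈ conditioning set.
  P6: blocked at chain node theta ∈ conditioning set.
  P7: blocked at fork node theta ∈ conditioning set.
{theta} contains no descendant of kappa and blocks every backdoor path.
No other singleton works — e.g. {alpha} leaves P5 open — so {theta} is the unique smallest valid adjustment set.

{theta}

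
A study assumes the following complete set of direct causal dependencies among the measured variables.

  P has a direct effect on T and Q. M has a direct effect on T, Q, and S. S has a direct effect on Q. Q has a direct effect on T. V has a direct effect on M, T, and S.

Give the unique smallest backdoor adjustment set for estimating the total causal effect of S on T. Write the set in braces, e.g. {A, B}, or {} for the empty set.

Variables eligible for adjustment (non-descendants of S, excluding S and T): {M, P, V}.
Backdoor paths from S to T:
  P1: S <- V -> M -> Q <- P -> T
  P2: S <- V -> M -> Q -> T
  P3: S <- V -> M -> T
  P4: S <- V -> T
  P5: S <- M <- V -> T
  P6: S <- M -> Q <- P -> T
  P7: S <- M -> Q -> T
  P8: S <- M -> T
The empty set is not sufficient: P2 (S <- V -> M -> Q -> T) has no collider blocking it and no conditioned non-collider, so it is open.
Try {M, V}:
  P1: blocked at fork node V ∈ conditioning set.
  P2: blocked at fork node V ∈ conditioning set.
  P3: blocked at fork node V ∈ conditioning set.
  P4: blocked at fork node V ∈ conditioning set.
  P5: blocked at chain node M ∈ conditioning set.
  P6: blocked at fork node M ∈ conditioning set.
  P7: blocked at fork node M ∈ conditioning set.
  P8: blocked at fork node M ∈ conditioning set.
{M, V} contains no descendant of S and blocks every backdoor path.
Every element of {M, V} is needed (dropping M leaves P7 open; dropping V leaves P4 open), so no proper subset is valid.
Among all size-2 subsets of the eligible variables, only {M, V} blocks every backdoor path, so it is the unique smallest valid adjustment set.

{M, V}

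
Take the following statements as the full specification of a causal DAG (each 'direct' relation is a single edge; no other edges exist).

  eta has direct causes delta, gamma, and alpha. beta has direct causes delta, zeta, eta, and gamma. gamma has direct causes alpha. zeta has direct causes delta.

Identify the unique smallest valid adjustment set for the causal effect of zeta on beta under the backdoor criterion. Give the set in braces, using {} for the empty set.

{delta}

Variables eligible for adjustment (non-descendants of zeta, excluding zeta and beta): {alpha, delta, eta, gamma}.
Backdoor paths from zeta to beta:
  P1: zeta <- delta -> eta <- alpha -> gamma -> beta
  P2: zeta <- delta -> eta <- gamma -> beta
  P3: zeta <- delta -> eta -> beta
  P4: zeta <- delta -> beta
The empty set is not sufficient: P3 (zeta <- delta -> eta -> beta) has no collider blocking it and no conditioned non-collider, so it is open.
Try {delta}:
  P1: blocked at fork node delta ∈ conditioning set.
  P2: blocked at fork node delta ∈ conditioning set.
  P3: blocked at fork node delta ∈ conditioning set.
  P4: blocked at fork node delta ∈ conditioning set.
{delta} contains no descendant of zeta and blocks every backdoor path.
No other singleton works — e.g. {alpha} leaves P3 open — so {delta} is the unique smallest valid adjustment set.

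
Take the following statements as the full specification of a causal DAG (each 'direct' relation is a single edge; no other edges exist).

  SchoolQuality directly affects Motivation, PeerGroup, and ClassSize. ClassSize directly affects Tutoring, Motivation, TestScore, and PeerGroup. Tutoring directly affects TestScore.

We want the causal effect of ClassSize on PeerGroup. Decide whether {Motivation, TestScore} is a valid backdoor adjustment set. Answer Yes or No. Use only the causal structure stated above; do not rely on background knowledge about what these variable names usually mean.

No

Backdoor paths from ClassSize to PeerGroup (paths whose first edge points into ClassSize):
  P1: ClassSize <- SchoolQuality -> PeerGroup
Condition 1 (no descendant of ClassSize in the set): FAILS — Motivation and TestScore are descendants of ClassSize.
Condition 2 (every backdoor path blocked by {Motivation, TestScore}):
  P1: open — no interior node is in the conditioning set.
{Motivation, TestScore} does not satisfy the backdoor criterion.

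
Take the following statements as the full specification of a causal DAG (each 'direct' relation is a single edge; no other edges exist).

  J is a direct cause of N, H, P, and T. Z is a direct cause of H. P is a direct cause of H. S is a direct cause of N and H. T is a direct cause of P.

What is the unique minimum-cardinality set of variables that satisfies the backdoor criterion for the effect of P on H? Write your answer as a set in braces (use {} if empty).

Variables eligible for adjustment (non-descendants of P, excluding P and H): {J, N, S, T, Z}.
Backdoor paths from P to H:
  P1: P <- J -> N <- S -> H
  P2: P <- J -> H
  P3: P <- T <- J -> N <- S -> H
  P4: P <- T <- J -> H
The empty set is not sufficient: P2 (P <- J -> H) has no collider blocking it and no conditioned non-collider, so it is open.
Try {J}:
  P1: blocked at fork node J ∈ conditioning set.
  P2: blocked at fork node J ∈ conditioning set.
  P3: blocked at fork node J ∈ conditioning set.
  P4: blocked at fork node J ∈ conditioning set.
{J} contains no descendant of P and blocks every backdoor path.
No other singleton works — e.g. {S} leaves P2 open — so {J} is the unique smallest valid adjustment set.

{J}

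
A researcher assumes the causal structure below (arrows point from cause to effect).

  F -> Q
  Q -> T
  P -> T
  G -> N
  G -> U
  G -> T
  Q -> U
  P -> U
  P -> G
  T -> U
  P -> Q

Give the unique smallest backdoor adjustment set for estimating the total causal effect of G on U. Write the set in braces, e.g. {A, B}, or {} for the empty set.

{P}

Variables eligible for adjustment (non-descendants of G, excluding G and U): {F, P, Q}.
Backdoor paths from G to U:
  P1: G <- P -> Q -> T -> U
  P2: G <- P -> Q -> U
  P3: G <- P -> T <- Q -> U
  P4: G <- P -> T -> U
  P5: G <- P -> U
The empty set is not sufficient: P1 (G <- P -> Q -> T -> U) has no collider blocking it and no conditioned non-collider, so it is open.
Try {P}:
  P1: blocked at fork node P ∈ conditioning set.
  P2: blocked at fork node P ∈ conditioning set.
  P3: blocked at fork node P ∈ conditioning set.
  P4: blocked at fork node P ∈ conditioning set.
  P5: blocked at fork node P ∈ conditioning set.
{P} contains no descendant of G and blocks every backdoor path.
No other singleton works — e.g. {F} leaves P1 open — so {P} is the unique smallest valid adjustment set.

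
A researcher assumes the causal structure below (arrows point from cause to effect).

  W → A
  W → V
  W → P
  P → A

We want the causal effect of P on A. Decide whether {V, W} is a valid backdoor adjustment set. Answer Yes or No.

Yes

Backdoor paths from P to A (paths whose first edge points into P):
  P1: P <- W -> A
Condition 1 (no descendant of P in the set): holds — descendants of P are {A}; none are in {V, W}.
Condition 2 (every backdoor path blocked by {V, W}):
  P1: blocked at fork node W ∈ conditioning set.
{V, W} satisfies the backdoor criterion.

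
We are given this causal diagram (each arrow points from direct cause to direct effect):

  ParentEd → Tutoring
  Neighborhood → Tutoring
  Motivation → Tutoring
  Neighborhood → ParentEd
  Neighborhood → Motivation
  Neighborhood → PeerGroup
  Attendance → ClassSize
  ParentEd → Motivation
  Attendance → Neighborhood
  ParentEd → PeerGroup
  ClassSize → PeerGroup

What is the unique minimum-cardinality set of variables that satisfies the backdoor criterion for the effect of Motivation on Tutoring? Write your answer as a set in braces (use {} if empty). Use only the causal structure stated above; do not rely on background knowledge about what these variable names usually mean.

{Neighborhood, ParentEd}

Variables eligible for adjustment (non-descendants of Motivation, excluding Motivation and Tutoring): {Attendance, ClassSize, Neighborhood, ParentEd, PeerGroup}.
Backdoor paths from Motivation to Tutoring:
  P1: Motivation <- Neighborhood <- Attendance -> ClassSize -> PeerGroup <- ParentEd -> Tutoring
  P2: Motivation <- Neighborhood -> ParentEd -> Tutoring
  P3: Motivation <- Neighborhood -> Tutoring
  P4: Motivation <- Neighborhood -> PeerGroup <- ParentEd -> Tutoring
  P5: Motivation <- ParentEd <- Neighborhood -> Tutoring
  P6: Motivation <- ParentEd -> Tutoring
  P7: Motivation <- ParentEd -> PeerGroup <- Neighborhood -> Tutoring
  P8: Motivation <- ParentEd -> PeerGroup <- ClassSize <- Attendance -> Neighborhood -> Tutoring
The empty set is not sufficient: P2 (Motivation <- Neighborhood -> ParentEd -> Tutoring) has no collider blocking it and no conditioned non-collider, so it is open.
Try {Neighborhood, ParentEd}:
  P1: blocked at chain node Neighborhood ∈ conditioning set.
  P2: blocked at fork node Neighborhood ∈ conditioning set.
  P3: blocked at fork node Neighborhood ∈ conditioning set.
  P4: blocked at fork node Neighborhood ∈ conditioning set.
  P5: blocked at chain node ParentEd ∈ conditioning set.
  P6: blocked at fork node ParentEd ∈ conditioning set.
  P7: blocked at fork node ParentEd ∈ conditioning set.
  P8: blocked at fork node ParentEd ∈ conditioning set.
{Neighborhood, ParentEd} contains no descendant of Motivation and blocks every backdoor path.
Every element of {Neighborhood, ParentEd} is needed (dropping Neighborhood leaves P3 open; dropping ParentEd leaves P6 open), so no proper subset is valid.
Among all size-2 subsets of the eligible variables, only {Neighborhood, ParentEd} blocks every backdoor path, so it is the unique smallest valid adjustment set.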